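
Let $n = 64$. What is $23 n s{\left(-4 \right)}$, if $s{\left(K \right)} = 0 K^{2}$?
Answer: $0$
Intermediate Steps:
$s{\left(K \right)} = 0$
$23 n s{\left(-4 \right)} = 23 \cdot 64 \cdot 0 = 1472 \cdot 0 = 0$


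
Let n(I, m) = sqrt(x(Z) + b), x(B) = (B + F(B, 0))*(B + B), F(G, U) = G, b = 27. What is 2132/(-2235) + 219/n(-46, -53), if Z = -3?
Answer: -2132/2235 + 73*sqrt(7)/7 ≈ 26.637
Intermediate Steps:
x(B) = 4*B**2 (x(B) = (B + B)*(B + B) = (2*B)*(2*B) = 4*B**2)
n(I, m) = 3*sqrt(7) (n(I, m) = sqrt(4*(-3)**2 + 27) = sqrt(4*9 + 27) = sqrt(36 + 27) = sqrt(63) = 3*sqrt(7))
2132/(-2235) + 219/n(-46, -53) = 2132/(-2235) + 219/((3*sqrt(7))) = 2132*(-1/2235) + 219*(sqrt(7)/21) = -2132/2235 + 73*sqrt(7)/7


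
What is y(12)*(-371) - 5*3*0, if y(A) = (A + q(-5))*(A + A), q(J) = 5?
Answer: -151368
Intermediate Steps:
y(A) = 2*A*(5 + A) (y(A) = (A + 5)*(A + A) = (5 + A)*(2*A) = 2*A*(5 + A))
y(12)*(-371) - 5*3*0 = (2*12*(5 + 12))*(-371) - 5*3*0 = (2*12*17)*(-371) - 15*0 = 408*(-371) + 0 = -151368 + 0 = -151368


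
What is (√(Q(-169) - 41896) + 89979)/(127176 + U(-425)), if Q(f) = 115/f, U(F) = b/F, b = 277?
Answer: 38241075/54049523 + 425*I*√7080539/702643799 ≈ 0.70752 + 0.0016095*I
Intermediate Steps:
U(F) = 277/F
(√(Q(-169) - 41896) + 89979)/(127176 + U(-425)) = (√(115/(-169) - 41896) + 89979)/(127176 + 277/(-425)) = (√(115*(-1/169) - 41896) + 89979)/(127176 + 277*(-1/425)) = (√(-115/169 - 41896) + 89979)/(127176 - 277/425) = (√(-7080539/169) + 89979)/(54049523/425) = (I*√7080539/13 + 89979)*(425/54049523) = (89979 + I*√7080539/13)*(425/54049523) = 38241075/54049523 + 425*I*√7080539/702643799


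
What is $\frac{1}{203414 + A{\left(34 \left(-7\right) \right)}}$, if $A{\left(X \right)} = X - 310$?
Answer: $\frac{1}{202866} \approx 4.9294 \cdot 10^{-6}$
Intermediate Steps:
$A{\left(X \right)} = -310 + X$
$\frac{1}{203414 + A{\left(34 \left(-7\right) \right)}} = \frac{1}{203414 + \left(-310 + 34 \left(-7\right)\right)} = \frac{1}{203414 - 548} = \frac{1}{202866}$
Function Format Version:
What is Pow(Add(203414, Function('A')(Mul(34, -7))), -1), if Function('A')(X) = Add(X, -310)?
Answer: Rational(1, 202866) ≈ 4.9294e-6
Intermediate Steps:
Function('A')(X) = Add(-310, X)
Pow(Add(203414, Function('A')(Mul(34, -7))), -1) = Pow(Add(203414, Add(-310, Mul(34, -7))), -1) = Pow(Add(203414, Add(-310, -238)), -1) = Pow(Add(203414, -548), -1) = Pow(202866, -1) = Rational(1, 202866)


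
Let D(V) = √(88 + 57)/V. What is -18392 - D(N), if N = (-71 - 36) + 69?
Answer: -18392 + √145/38 ≈ -18392.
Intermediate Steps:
N = -38 (N = -107 + 69 = -38)
D(V) = √145/V
-18392 - D(N) = -18392 - √145/(-38) = -18392 - √145*(-1)/38 = -18392 - (-1)*√145/38 = -18392 + √145/38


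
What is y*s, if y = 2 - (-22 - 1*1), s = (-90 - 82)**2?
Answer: 739600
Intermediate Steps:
s = 29584 (s = (-172)**2 = 29584)
y = 25 (y = 2 - (-22 - 1) = 2 - 1*(-23) = 2 + 23 = 25)
y*s = 25*29584 = 739600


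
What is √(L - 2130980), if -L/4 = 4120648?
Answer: 2*I*√4653393 ≈ 4314.3*I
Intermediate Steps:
L = -16482592 (L = -4*4120648 = -16482592)
√(L - 2130980) = √(-16482592 - 2130980) = √(-18613572) = 2*I*√4653393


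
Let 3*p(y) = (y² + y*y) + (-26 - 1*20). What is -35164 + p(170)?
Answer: -47738/3 ≈ -15913.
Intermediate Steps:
p(y) = -46/3 + 2*y²/3 (p(y) = ((y² + y*y) + (-26 - 1*20))/3 = ((y² + y²) + (-26 - 20))/3 = (2*y² - 46)/3 = (-46 + 2*y²)/3 = -46/3 + 2*y²/3)
-35164 + p(170) = -35164 + (-46/3 + (⅔)*170²) = -35164 + (-46/3 + (⅔)*28900) = -35164 + (-46/3 + 57800/3) = -35164 + 57754/3 = -47738/3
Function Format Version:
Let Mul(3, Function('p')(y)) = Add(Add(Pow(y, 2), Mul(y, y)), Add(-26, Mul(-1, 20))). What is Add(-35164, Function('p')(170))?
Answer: Rational(-47738, 3) ≈ -15913.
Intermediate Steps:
Function('p')(y) = Add(Rational(-46, 3), Mul(Rational(2, 3), Pow(y, 2))) (Function('p')(y) = Mul(Rational(1, 3), Add(Add(Pow(y, 2), Mul(y, y)), Add(-26, Mul(-1, 20)))) = Mul(Rational(1, 3), Add(Add(Pow(y, 2), Pow(y, 2)), Add(-26, -20))) = Mul(Rational(1, 3), Add(Mul(2, Pow(y, 2)), -46)) = Mul(Rational(1, 3), Add(-46, Mul(2, Pow(y, 2)))) = Add(Rational(-46, 3), Mul(Rational(2, 3), Pow(y, 2))))
Add(-35164, Function('p')(170)) = Add(-35164, Add(Rational(-46, 3), Mul(Rational(2, 3), Pow(170, 2)))) = Add(-35164, Add(Rational(-46, 3), Mul(Rational(2, 3), 28900))) = Add(-35164, Add(Rational(-46, 3), Rational(57800, 3))) = Add(-35164, Rational(57754, 3)) = Rational(-47738, 3)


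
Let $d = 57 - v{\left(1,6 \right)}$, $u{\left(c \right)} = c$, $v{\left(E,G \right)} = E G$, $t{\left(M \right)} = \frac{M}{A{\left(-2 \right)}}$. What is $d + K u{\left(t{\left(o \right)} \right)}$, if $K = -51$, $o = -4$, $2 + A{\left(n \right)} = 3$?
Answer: $255$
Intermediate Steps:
$A{\left(n \right)} = 1$ ($A{\left(n \right)} = -2 + 3 = 1$)
$t{\left(M \right)} = M$ ($t{\left(M \right)} = \frac{M}{1} = M 1 = M$)
$d = 51$ ($d = 57 - 1 \cdot 6 = 57 - 6 = 51$)
$d + K u{\left(t{\left(o \right)} \right)} = 51 - -204 = 51 + 204 = 255$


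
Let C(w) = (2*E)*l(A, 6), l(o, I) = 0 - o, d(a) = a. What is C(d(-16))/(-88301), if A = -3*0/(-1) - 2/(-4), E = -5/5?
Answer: -1/88301 ≈ -1.1325e-5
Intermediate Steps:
E = -1 (E = -5*⅕ = -1)
A = ½ (A = 0*(-1) - 2*(-¼) = 0 + ½ = ½ ≈ 0.50000)
l(o, I) = -o
C(w) = 1 (C(w) = (2*(-1))*(-1*½) = -2*(-½) = 1)
C(d(-16))/(-88301) = 1/(-88301) = 1*(-1/88301) = -1/88301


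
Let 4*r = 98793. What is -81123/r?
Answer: -108164/32931 ≈ -3.2846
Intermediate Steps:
r = 98793/4 (r = (¼)*98793 = 98793/4 ≈ 24698.)
-81123/r = -81123/98793/4 = -81123*4/98793 = -108164/32931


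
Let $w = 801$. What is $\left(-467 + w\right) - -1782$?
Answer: $2116$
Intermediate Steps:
$\left(-467 + w\right) - -1782 = \left(-467 + 801\right) - -1782 = 334 + 1782 = 2116$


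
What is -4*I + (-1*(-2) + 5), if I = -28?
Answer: 119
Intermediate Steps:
-4*I + (-1*(-2) + 5) = -4*(-28) + (-1*(-2) + 5) = 112 + (2 + 5) = 112 + 7 = 119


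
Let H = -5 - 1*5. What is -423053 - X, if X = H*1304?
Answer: -410013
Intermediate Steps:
H = -10 (H = -5 - 5 = -10)
X = -13040 (X = -10*1304 = -13040)
-423053 - X = -423053 - 1*(-13040) = -423053 + 13040 = -410013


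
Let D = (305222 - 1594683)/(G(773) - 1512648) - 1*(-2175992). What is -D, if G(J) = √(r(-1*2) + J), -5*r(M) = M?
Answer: -8298163144748365472/3813506618551 - 1289461*√19335/11440519855653 ≈ -2.1760e+6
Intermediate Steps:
r(M) = -M/5
G(J) = √(⅖ + J) (G(J) = √(-(-1)*2/5 + J) = √(-⅕*(-2) + J) = √(⅖ + J))
D = 2175992 - 1289461/(-1512648 + √19335/5) (D = (305222 - 1594683)/(√(10 + 25*773)/5 - 1512648) - 1*(-2175992) = -1289461/(√(10 + 19325)/5 - 1512648) + 2175992 = -1289461/(√19335/5 - 1512648) + 2175992 = -1289461/(-1512648 + √19335/5) + 2175992 = 2175992 - 1289461/(-1512648 + √19335/5) ≈ 2.1760e+6)
-D = -(8298163144748365472/3813506618551 + 1289461*√19335/11440519855653) = -8298163144748365472/3813506618551 - 1289461*√19335/11440519855653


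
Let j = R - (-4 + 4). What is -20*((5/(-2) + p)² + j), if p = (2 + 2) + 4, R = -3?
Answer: -545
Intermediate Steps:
p = 8 (p = 4 + 4 = 8)
j = -3 (j = -3 - (-4 + 4) = -3 - 0 = -3 - 1*0 = -3 + 0 = -3)
-20*((5/(-2) + p)² + j) = -20*((5/(-2) + 8)² - 3) = -20*((5*(-½) + 8)² - 3) = -20*((-5/2 + 8)² - 3) = -20*((11/2)² - 3) = -20*(121/4 - 3) = -20*109/4 = -545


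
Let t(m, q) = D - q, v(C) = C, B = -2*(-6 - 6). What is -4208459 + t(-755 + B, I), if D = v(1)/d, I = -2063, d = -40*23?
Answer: -3869884321/920 ≈ -4.2064e+6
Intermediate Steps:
B = 24 (B = -2*(-12) = 24)
d = -920
D = -1/920 (D = 1/(-920) = 1*(-1/920) = -1/920 ≈ -0.0010870)
t(m, q) = -1/920 - q
-4208459 + t(-755 + B, I) = -4208459 + (-1/920 - 1*(-2063)) = -4208459 + (-1/920 + 2063) = -4208459 + 1897959/920 = -3869884321/920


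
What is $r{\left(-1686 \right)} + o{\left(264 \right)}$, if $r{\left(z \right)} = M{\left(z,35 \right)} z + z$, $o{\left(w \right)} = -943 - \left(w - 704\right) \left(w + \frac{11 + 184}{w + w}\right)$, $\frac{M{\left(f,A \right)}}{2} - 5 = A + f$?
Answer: $\frac{11328011}{2} \approx 5.664 \cdot 10^{6}$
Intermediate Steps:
$M{\left(f,A \right)} = 10 + 2 A + 2 f$ ($M{\left(f,A \right)} = 10 + 2 \left(A + f\right) = 10 + \left(2 A + 2 f\right) = 10 + 2 A + 2 f$)
$o{\left(w \right)} = -943 - \left(-704 + w\right) \left(w + \frac{195}{2 w}\right)$
$r{\left(z \right)} = z + z \left(80 + 2 z\right)$ ($r{\left(z \right)} = \left(10 + 2 \cdot 35 + 2 z\right) z + z = \left(10 + 70 + 2 z\right) z + z = \left(80 + 2 z\right) z + z = z \left(80 + 2 z\right) + z = z + z \left(80 + 2 z\right)$)
$r{\left(-1686 \right)} + o{\left(264 \right)} = - 1686 \left(81 + 2 \left(-1686\right)\right) + \left(- \frac{2081}{2} - 264^{2} + 704 \cdot 264 + \frac{68640}{264}\right) = - 1686 \left(81 - 3372\right) + \left(- \frac{2081}{2} - 69696 + 185856 + 68640 \cdot \frac{1}{264}\right) = \left(-1686\right) \left(-3291\right) + \left(- \frac{2081}{2} - 69696 + 185856 + 260\right) = 5548626 + \frac{230759}{2} = \frac{11328011}{2}$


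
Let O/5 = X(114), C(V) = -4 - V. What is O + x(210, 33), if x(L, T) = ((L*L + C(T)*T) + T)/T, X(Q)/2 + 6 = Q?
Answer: 26184/11 ≈ 2380.4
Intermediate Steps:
X(Q) = -12 + 2*Q
x(L, T) = (T + L² + T*(-4 - T))/T (x(L, T) = ((L*L + (-4 - T)*T) + T)/T = ((L² + T*(-4 - T)) + T)/T = (T + L² + T*(-4 - T))/T)
O = 1080 (O = 5*(-12 + 2*114) = 5*(-12 + 228) = 5*216 = 1080)
O + x(210, 33) = 1080 + (-3 - 1*33 + 210²/33) = 1080 + (-3 - 33 + 44100*(1/33)) = 1080 + (-3 - 33 + 14700/11) = 1080 + 14304/11 = 26184/11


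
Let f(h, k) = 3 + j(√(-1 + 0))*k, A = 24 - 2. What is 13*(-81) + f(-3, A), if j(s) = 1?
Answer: -1028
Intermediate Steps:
A = 22
f(h, k) = 3 + k (f(h, k) = 3 + 1*k = 3 + k)
13*(-81) + f(-3, A) = 13*(-81) + (3 + 22) = -1053 + 25 = -1028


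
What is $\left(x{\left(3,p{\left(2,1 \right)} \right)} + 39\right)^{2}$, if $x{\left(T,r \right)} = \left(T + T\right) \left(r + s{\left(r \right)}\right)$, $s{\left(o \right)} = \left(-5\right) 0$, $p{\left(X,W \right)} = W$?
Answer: $2025$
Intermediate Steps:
$s{\left(o \right)} = 0$
$x{\left(T,r \right)} = 2 T r$ ($x{\left(T,r \right)} = \left(T + T\right) \left(r + 0\right) = 2 T r$)
$\left(x{\left(3,p{\left(2,1 \right)} \right)} + 39\right)^{2} = \left(2 \cdot 3 \cdot 1 + 39\right)^{2} = \left(6 + 39\right)^{2} = 45^{2} = 2025$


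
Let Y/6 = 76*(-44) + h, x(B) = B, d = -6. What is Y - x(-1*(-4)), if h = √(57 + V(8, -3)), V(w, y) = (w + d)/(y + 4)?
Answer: -20068 + 6*√59 ≈ -20022.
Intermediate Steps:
V(w, y) = (-6 + w)/(4 + y) (V(w, y) = (w - 6)/(y + 4) = (-6 + w)/(4 + y))
h = √59 (h = √(57 + (-6 + 8)/(4 - 3)) = √(57 + 2/1) = √(57 + 1*2) = √(57 + 2) = √59 ≈ 7.6811)
Y = -20064 + 6*√59 (Y = 6*(76*(-44) + √59) = 6*(-3344 + √59) = -20064 + 6*√59 ≈ -20018.)
Y - x(-1*(-4)) = (-20064 + 6*√59) - (-1)*(-4) = (-20064 + 6*√59) - 1*4 = (-20064 + 6*√59) - 4 = -20068 + 6*√59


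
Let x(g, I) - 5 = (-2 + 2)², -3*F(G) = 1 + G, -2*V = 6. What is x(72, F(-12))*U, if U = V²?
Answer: 45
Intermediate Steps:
V = -3 (V = -½*6 = -3)
F(G) = -⅓ - G/3 (F(G) = -(1 + G)/3 = -⅓ - G/3)
x(g, I) = 5 (x(g, I) = 5 + (-2 + 2)² = 5 + 0² = 5 + 0 = 5)
U = 9 (U = (-3)² = 9)
x(72, F(-12))*U = 5*9 = 45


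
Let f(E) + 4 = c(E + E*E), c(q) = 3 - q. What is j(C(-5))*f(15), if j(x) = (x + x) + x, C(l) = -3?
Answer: 2169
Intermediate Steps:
f(E) = -1 - E - E**2 (f(E) = -4 + (3 - (E + E*E)) = -4 + (3 - (E + E**2)) = -4 + (3 + (-E - E**2)) = -4 + (3 - E - E**2) = -1 - E - E**2)
j(x) = 3*x (j(x) = 2*x + x = 3*x)
j(C(-5))*f(15) = (3*(-3))*(-1 - 1*15*(1 + 15)) = -9*(-1 - 1*15*16) = -9*(-1 - 240) = -9*(-241) = 2169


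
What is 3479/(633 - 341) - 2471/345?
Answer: 478723/100740 ≈ 4.7521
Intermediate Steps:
3479/(633 - 341) - 2471/345 = 3479/292 - 2471*1/345 = 3479*(1/292) - 2471/345 = 3479/292 - 2471/345 = 478723/100740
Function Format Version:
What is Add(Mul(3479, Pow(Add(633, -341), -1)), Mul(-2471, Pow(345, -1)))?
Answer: Rational(478723, 100740) ≈ 4.7521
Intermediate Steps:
Add(Mul(3479, Pow(Add(633, -341), -1)), Mul(-2471, Pow(345, -1))) = Add(Mul(3479, Pow(292, -1)), Mul(-2471, Rational(1, 345))) = Add(Mul(3479, Rational(1, 292)), Rational(-2471, 345)) = Add(Rational(3479, 292), Rational(-2471, 345)) = Rational(478723, 100740)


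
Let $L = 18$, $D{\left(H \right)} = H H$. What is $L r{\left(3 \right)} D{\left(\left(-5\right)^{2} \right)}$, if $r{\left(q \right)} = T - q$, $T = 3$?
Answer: $0$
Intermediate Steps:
$D{\left(H \right)} = H^{2}$
$r{\left(q \right)} = 3 - q$
$L r{\left(3 \right)} D{\left(\left(-5\right)^{2} \right)} = 18 \left(3 - 3\right) \left(\left(-5\right)^{2}\right)^{2} = 18 \left(3 - 3\right) 25^{2} = 18 \cdot 0 \cdot 625 = 0 \cdot 625 = 0$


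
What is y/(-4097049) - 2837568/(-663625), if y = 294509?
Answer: 11430211601707/2718904142625 ≈ 4.2040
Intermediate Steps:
y/(-4097049) - 2837568/(-663625) = 294509/(-4097049) - 2837568/(-663625) = 294509*(-1/4097049) - 2837568*(-1/663625) = -294509/4097049 + 2837568/663625 = 11430211601707/2718904142625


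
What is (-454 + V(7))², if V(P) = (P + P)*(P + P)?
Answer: 66564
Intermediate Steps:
V(P) = 4*P² (V(P) = (2*P)*(2*P) = 4*P²)
(-454 + V(7))² = (-454 + 4*7²)² = (-454 + 4*49)² = (-454 + 196)² = (-258)² = 66564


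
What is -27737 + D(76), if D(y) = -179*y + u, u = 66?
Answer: -41275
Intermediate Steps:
D(y) = 66 - 179*y (D(y) = -179*y + 66 = 66 - 179*y)
-27737 + D(76) = -27737 + (66 - 179*76) = -27737 + (66 - 13604) = -27737 - 13538 = -41275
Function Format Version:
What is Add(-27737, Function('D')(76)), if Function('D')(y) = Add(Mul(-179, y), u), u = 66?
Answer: -41275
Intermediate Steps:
Function('D')(y) = Add(66, Mul(-179, y)) (Function('D')(y) = Add(Mul(-179, y), 66) = Add(66, Mul(-179, y)))
Add(-27737, Function('D')(76)) = Add(-27737, Add(66, Mul(-179, 76))) = Add(-27737, Add(66, -13604)) = Add(-27737, -13538) = -41275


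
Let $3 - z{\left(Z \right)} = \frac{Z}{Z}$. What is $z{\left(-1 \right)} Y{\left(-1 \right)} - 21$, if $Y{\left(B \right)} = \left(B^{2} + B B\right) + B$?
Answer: $-19$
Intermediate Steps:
$Y{\left(B \right)} = B + 2 B^{2}$ ($Y{\left(B \right)} = \left(B^{2} + B^{2}\right) + B = 2 B^{2} + B = B + 2 B^{2}$)
$z{\left(Z \right)} = 2$ ($z{\left(Z \right)} = 3 - \frac{Z}{Z} = 3 - 1 = 2$)
$z{\left(-1 \right)} Y{\left(-1 \right)} - 21 = 2 \left(- (1 + 2 \left(-1\right))\right) - 21 = 2 \left(- (1 - 2)\right) - 21 = 2 \left(\left(-1\right) \left(-1\right)\right) - 21 = 2 \cdot 1 - 21 = 2 - 21 = -19$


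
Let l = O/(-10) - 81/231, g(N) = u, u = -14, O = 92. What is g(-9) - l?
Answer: -1713/385 ≈ -4.4493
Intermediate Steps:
g(N) = -14
l = -3677/385 (l = 92/(-10) - 81/231 = 92*(-⅒) - 81*1/231 = -46/5 - 27/77 = -3677/385 ≈ -9.5506)
g(-9) - l = -14 - 1*(-3677/385) = -14 + 3677/385 = -1713/385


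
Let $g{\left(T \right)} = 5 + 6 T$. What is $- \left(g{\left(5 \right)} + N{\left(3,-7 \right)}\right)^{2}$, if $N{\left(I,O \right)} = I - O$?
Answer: $-2025$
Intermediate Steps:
$- \left(g{\left(5 \right)} + N{\left(3,-7 \right)}\right)^{2} = - \left(\left(5 + 6 \cdot 5\right) + \left(3 - -7\right)\right)^{2} = - \left(\left(5 + 30\right) + \left(3 + 7\right)\right)^{2} = - \left(35 + 10\right)^{2} = - 45^{2} = \left(-1\right) 2025 = -2025$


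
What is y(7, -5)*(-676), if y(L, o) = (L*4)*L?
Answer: -132496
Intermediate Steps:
y(L, o) = 4*L² (y(L, o) = (4*L)*L = 4*L²)
y(7, -5)*(-676) = (4*7²)*(-676) = (4*49)*(-676) = 196*(-676) = -132496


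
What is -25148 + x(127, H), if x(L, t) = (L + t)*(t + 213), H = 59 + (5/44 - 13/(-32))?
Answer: 3182149393/123904 ≈ 25682.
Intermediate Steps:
H = 20951/352 (H = 59 + (5*(1/44) - 13*(-1/32)) = 59 + (5/44 + 13/32) = 59 + 183/352 = 20951/352 ≈ 59.520)
x(L, t) = (213 + t)*(L + t) (x(L, t) = (L + t)*(213 + t) = (213 + t)*(L + t))
-25148 + x(127, H) = -25148 + ((20951/352)² + 213*127 + 213*(20951/352) + 127*(20951/352)) = -25148 + (438944401/123904 + 27051 + 4462563/352 + 2660777/352) = -25148 + 6298087185/123904 = 3182149393/123904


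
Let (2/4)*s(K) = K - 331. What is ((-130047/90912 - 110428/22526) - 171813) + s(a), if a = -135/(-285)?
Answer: -1118529277353681/6484965088 ≈ -1.7248e+5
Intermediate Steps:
a = 9/19 (a = -135*(-1/285) = 9/19 ≈ 0.47368)
s(K) = -662 + 2*K (s(K) = 2*(K - 331) = 2*(-331 + K) = -662 + 2*K)
((-130047/90912 - 110428/22526) - 171813) + s(a) = ((-130047/90912 - 110428/22526) - 171813) + (-662 + 2*(9/19)) = ((-130047*1/90912 - 110428*1/22526) - 171813) + (-662 + 18/19) = ((-43349/30304 - 55214/11263) - 171813) - 12560/19 = (-2161444843/341313952 - 171813) - 12560/19 = -58644335479819/341313952 - 12560/19 = -1118529277353681/6484965088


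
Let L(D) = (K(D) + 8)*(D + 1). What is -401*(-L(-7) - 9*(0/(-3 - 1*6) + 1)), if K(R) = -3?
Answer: -8421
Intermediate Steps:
L(D) = 5 + 5*D (L(D) = (-3 + 8)*(D + 1) = 5*(1 + D) = 5 + 5*D)
-401*(-L(-7) - 9*(0/(-3 - 1*6) + 1)) = -401*(-(5 + 5*(-7)) - 9*(0/(-3 - 1*6) + 1)) = -401*(-(5 - 35) - 9*(0/(-3 - 6) + 1)) = -401*(-1*(-30) - 9*(0/(-9) + 1)) = -401*(30 - 9*(0*(-⅑) + 1)) = -401*(30 - 9*(0 + 1)) = -401*(30 - 9*1) = -401*(30 - 9) = -401*21 = -8421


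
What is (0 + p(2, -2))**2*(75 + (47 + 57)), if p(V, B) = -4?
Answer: 2864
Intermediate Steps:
(0 + p(2, -2))**2*(75 + (47 + 57)) = (0 - 4)**2*(75 + (47 + 57)) = (-4)**2*(75 + 104) = 16*179 = 2864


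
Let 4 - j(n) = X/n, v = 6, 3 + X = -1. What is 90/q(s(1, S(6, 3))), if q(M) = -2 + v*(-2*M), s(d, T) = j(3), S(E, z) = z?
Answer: -15/11 ≈ -1.3636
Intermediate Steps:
X = -4 (X = -3 - 1 = -4)
j(n) = 4 + 4/n (j(n) = 4 - (-4)/n = 4 + 4/n)
s(d, T) = 16/3 (s(d, T) = 4 + 4/3 = 16/3)
q(M) = -2 - 12*M (q(M) = -2 + 6*(-2*M) = -2 - 12*M)
90/q(s(1, S(6, 3))) = 90/(-2 - 12*16/3) = 90/(-2 - 64) = 90/(-66) = 90*(-1/66) = -15/11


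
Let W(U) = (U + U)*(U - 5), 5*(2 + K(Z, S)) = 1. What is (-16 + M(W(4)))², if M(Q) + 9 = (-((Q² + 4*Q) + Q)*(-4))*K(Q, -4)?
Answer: 978121/25 ≈ 39125.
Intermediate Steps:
K(Z, S) = -9/5 (K(Z, S) = -2 + (⅕)*1 = -2 + ⅕ = -9/5)
W(U) = 2*U*(-5 + U) (W(U) = (2*U)*(-5 + U) = 2*U*(-5 + U))
M(Q) = -9 - 36*Q - 36*Q²/5 (M(Q) = -9 + (-((Q² + 4*Q) + Q)*(-4))*(-9/5) = -9 + (-(Q² + 5*Q)*(-4))*(-9/5) = -9 + ((-Q² - 5*Q)*(-4))*(-9/5) = -9 + (4*Q² + 20*Q)*(-9/5) = -9 + (-36*Q - 36*Q²/5) = -9 - 36*Q - 36*Q²/5)
(-16 + M(W(4)))² = (-16 + (-9 - 72*4*(-5 + 4) - 36*64*(-5 + 4)²/5))² = (-16 + (-9 - 72*4*(-1) - 36*(2*4*(-1))²/5))² = (-16 + (-9 - 36*(-8) - 36/5*(-8)²))² = (-16 + (-9 + 288 - 36/5*64))² = (-16 + (-9 + 288 - 2304/5))² = (-16 - 909/5)² = (-989/5)² = 978121/25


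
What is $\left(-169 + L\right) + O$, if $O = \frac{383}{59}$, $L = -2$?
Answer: $- \frac{9706}{59} \approx -164.51$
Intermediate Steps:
$O = \frac{383}{59}$ ($O = 383 \cdot \frac{1}{59} = \frac{383}{59} \approx 6.4915$)
$\left(-169 + L\right) + O = \left(-169 - 2\right) + \frac{383}{59} = -171 + \frac{383}{59} = - \frac{9706}{59}$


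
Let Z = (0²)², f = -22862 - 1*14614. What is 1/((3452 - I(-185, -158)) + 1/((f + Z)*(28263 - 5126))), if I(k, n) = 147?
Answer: 867082212/2865706710659 ≈ 0.00030257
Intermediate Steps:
f = -37476 (f = -22862 - 14614 = -37476)
Z = 0 (Z = 0² = 0)
1/((3452 - I(-185, -158)) + 1/((f + Z)*(28263 - 5126))) = 1/((3452 - 1*147) + 1/((-37476 + 0)*(28263 - 5126))) = 1/((3452 - 147) + 1/(-37476*23137)) = 1/(3305 + 1/(-867082212)) = 1/(3305 - 1/867082212) = 1/(2865706710659/867082212) = 867082212/2865706710659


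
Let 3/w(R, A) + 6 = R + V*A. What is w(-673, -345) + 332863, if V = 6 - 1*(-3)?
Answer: 1259553589/3784 ≈ 3.3286e+5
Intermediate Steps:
V = 9 (V = 6 + 3 = 9)
w(R, A) = 3/(-6 + R + 9*A) (w(R, A) = 3/(-6 + (R + 9*A)) = 3/(-6 + R + 9*A))
w(-673, -345) + 332863 = 3/(-6 - 673 + 9*(-345)) + 332863 = 3/(-6 - 673 - 3105) + 332863 = 3/(-3784) + 332863 = 3*(-1/3784) + 332863 = -3/3784 + 332863 = 1259553589/3784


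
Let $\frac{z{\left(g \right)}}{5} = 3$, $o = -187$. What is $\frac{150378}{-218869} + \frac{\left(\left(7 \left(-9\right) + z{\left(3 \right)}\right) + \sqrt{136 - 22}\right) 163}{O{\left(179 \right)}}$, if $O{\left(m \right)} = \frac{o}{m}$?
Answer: $\frac{306497038338}{40928503} - \frac{29177 \sqrt{114}}{187} \approx 5822.7$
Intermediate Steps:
$O{\left(m \right)} = - \frac{187}{m}$
$z{\left(g \right)} = 15$ ($z{\left(g \right)} = 5 \cdot 3 = 15$)
$\frac{150378}{-218869} + \frac{\left(\left(7 \left(-9\right) + z{\left(3 \right)}\right) + \sqrt{136 - 22}\right) 163}{O{\left(179 \right)}} = \frac{150378}{-218869} + \frac{\left(\left(7 \left(-9\right) + 15\right) + \sqrt{136 - 22}\right) 163}{\left(-187\right) \frac{1}{179}} = 150378 \left(- \frac{1}{218869}\right) + \frac{\left(\left(-63 + 15\right) + \sqrt{114}\right) 163}{\left(-187\right) \frac{1}{179}} = - \frac{150378}{218869} + \frac{\left(-48 + \sqrt{114}\right) 163}{- \frac{187}{179}} = - \frac{150378}{218869} + \left(-7824 + 163 \sqrt{114}\right) \left(- \frac{179}{187}\right) = - \frac{150378}{218869} + \left(\frac{1400496}{187} - \frac{29177 \sqrt{114}}{187}\right) = \frac{306497038338}{40928503} - \frac{29177 \sqrt{114}}{187}$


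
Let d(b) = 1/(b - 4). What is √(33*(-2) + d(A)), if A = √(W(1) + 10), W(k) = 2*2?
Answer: √(-265 + 66*√14)/√(4 - √14) ≈ 8.3589*I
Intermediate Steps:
W(k) = 4
A = √14 (A = √(4 + 10) = √14 ≈ 3.7417)
d(b) = 1/(-4 + b)
√(33*(-2) + d(A)) = √(33*(-2) + 1/(-4 + √14)) = √(-66 + 1/(-4 + √14))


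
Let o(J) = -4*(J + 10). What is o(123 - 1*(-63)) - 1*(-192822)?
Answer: 192038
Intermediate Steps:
o(J) = -40 - 4*J (o(J) = -4*(10 + J) = -40 - 4*J)
o(123 - 1*(-63)) - 1*(-192822) = (-40 - 4*(123 - 1*(-63))) - 1*(-192822) = (-40 - 4*(123 + 63)) + 192822 = (-40 - 4*186) + 192822 = (-40 - 744) + 192822 = -784 + 192822 = 192038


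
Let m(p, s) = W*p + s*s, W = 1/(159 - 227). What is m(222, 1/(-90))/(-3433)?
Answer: 449533/472724100 ≈ 0.00095094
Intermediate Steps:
W = -1/68 (W = 1/(-68) = -1/68 ≈ -0.014706)
m(p, s) = s**2 - p/68 (m(p, s) = -p/68 + s*s = -p/68 + s**2 = s**2 - p/68)
m(222, 1/(-90))/(-3433) = ((1/(-90))**2 - 1/68*222)/(-3433) = ((-1/90)**2 - 111/34)*(-1/3433) = (1/8100 - 111/34)*(-1/3433) = -449533/137700*(-1/3433) = 449533/472724100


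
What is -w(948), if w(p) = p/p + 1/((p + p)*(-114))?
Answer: -216143/216144 ≈ -1.0000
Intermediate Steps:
w(p) = 1 - 1/(228*p) (w(p) = 1 - 1/114/(2*p) = 1 + (1/(2*p))*(-1/114) = 1 - 1/(228*p))
-w(948) = -(-1/228 + 948)/948 = -216143/(948*228) = -1*216143/216144 = -216143/216144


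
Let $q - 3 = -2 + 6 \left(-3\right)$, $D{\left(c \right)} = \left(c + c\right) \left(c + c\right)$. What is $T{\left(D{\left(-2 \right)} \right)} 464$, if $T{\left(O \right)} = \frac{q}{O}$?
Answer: $-493$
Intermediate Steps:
$D{\left(c \right)} = 4 c^{2}$ ($D{\left(c \right)} = 2 c 2 c = 4 c^{2}$)
$q = -17$ ($q = 3 + \left(-2 + 6 \left(-3\right)\right) = 3 - 20 = -17$)
$T{\left(O \right)} = - \frac{17}{O}$
$T{\left(D{\left(-2 \right)} \right)} 464 = - \frac{17}{4 \left(-2\right)^{2}} \cdot 464 = - \frac{17}{4 \cdot 4} \cdot 464 = - \frac{17}{16} \cdot 464 = \left(-17\right) \frac{1}{16} \cdot 464 = \left(- \frac{17}{16}\right) 464 = -493$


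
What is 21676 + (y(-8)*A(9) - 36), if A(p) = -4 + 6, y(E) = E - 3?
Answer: 21618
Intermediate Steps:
y(E) = -3 + E
A(p) = 2
21676 + (y(-8)*A(9) - 36) = 21676 + ((-3 - 8)*2 - 36) = 21676 + (-11*2 - 36) = 21676 + (-22 - 36) = 21676 - 58 = 21618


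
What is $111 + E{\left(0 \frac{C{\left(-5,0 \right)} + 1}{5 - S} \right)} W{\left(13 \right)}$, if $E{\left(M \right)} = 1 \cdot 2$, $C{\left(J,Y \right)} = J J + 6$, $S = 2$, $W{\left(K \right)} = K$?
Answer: $137$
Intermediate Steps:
$C{\left(J,Y \right)} = 6 + J^{2}$ ($C{\left(J,Y \right)} = J^{2} + 6 = 6 + J^{2}$)
$E{\left(M \right)} = 2$
$111 + E{\left(0 \frac{C{\left(-5,0 \right)} + 1}{5 - S} \right)} W{\left(13 \right)} = 111 + 2 \cdot 13 = 111 + 26 = 137$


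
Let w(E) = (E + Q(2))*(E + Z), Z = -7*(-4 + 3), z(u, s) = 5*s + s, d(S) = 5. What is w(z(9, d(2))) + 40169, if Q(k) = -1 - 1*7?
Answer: 40983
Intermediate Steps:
Q(k) = -8 (Q(k) = -1 - 7 = -8)
z(u, s) = 6*s
Z = 7 (Z = -7*(-1) = 7)
w(E) = (-8 + E)*(7 + E) (w(E) = (E - 8)*(E + 7) = (-8 + E)*(7 + E))
w(z(9, d(2))) + 40169 = (-56 + (6*5)² - 6*5) + 40169 = (-56 + 30² - 1*30) + 40169 = (-56 + 900 - 30) + 40169 = 814 + 40169 = 40983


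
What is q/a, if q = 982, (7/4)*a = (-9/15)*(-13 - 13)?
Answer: 17185/156 ≈ 110.16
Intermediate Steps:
a = 312/35 (a = 4*((-9/15)*(-13 - 13))/7 = 4*(-9*1/15*(-26))/7 = 4*(-3/5*(-26))/7 = (4/7)*(78/5) = 312/35 ≈ 8.9143)
q/a = 982/(312/35) = 982*(35/312) = 17185/156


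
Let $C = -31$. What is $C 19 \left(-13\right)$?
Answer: $7657$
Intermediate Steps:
$C 19 \left(-13\right) = \left(-31\right) 19 \left(-13\right) = \left(-589\right) \left(-13\right) = 7657$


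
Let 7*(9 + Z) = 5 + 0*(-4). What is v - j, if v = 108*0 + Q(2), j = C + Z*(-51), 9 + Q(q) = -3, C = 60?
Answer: -3462/7 ≈ -494.57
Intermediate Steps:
Z = -58/7 (Z = -9 + (5 + 0*(-4))/7 = -9 + (5 + 0)/7 = -9 + (⅐)*5 = -9 + 5/7 = -58/7 ≈ -8.2857)
Q(q) = -12 (Q(q) = -9 - 3 = -12)
j = 3378/7 (j = 60 - 58/7*(-51) = 60 + 2958/7 = 3378/7 ≈ 482.57)
v = -12 (v = 108*0 - 12 = 0 - 12 = -12)
v - j = -12 - 1*3378/7 = -12 - 3378/7 = -3462/7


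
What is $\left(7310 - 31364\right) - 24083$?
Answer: $-48137$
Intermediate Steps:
$\left(7310 - 31364\right) - 24083 = -24054 - 24083 = -48137$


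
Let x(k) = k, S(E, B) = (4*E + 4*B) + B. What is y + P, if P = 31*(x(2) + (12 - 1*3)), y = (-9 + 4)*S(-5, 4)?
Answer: 341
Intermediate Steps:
S(E, B) = 4*E + 5*B (S(E, B) = (4*B + 4*E) + B = 4*E + 5*B)
y = 0 (y = (-9 + 4)*(4*(-5) + 5*4) = -5*(-20 + 20) = -5*0 = 0)
P = 341 (P = 31*(2 + (12 - 1*3)) = 31*(2 + (12 - 3)) = 31*(2 + 9) = 31*11 = 341)
y + P = 0 + 341 = 341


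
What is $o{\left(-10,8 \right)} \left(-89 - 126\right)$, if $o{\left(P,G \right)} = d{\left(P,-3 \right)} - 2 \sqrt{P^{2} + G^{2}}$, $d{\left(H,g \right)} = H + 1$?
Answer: $1935 + 860 \sqrt{41} \approx 7441.7$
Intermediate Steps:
$d{\left(H,g \right)} = 1 + H$
$o{\left(P,G \right)} = 1 + P - 2 \sqrt{G^{2} + P^{2}}$ ($o{\left(P,G \right)} = \left(1 + P\right) - 2 \sqrt{P^{2} + G^{2}} = \left(1 + P\right) - 2 \sqrt{G^{2} + P^{2}} = 1 + P - 2 \sqrt{G^{2} + P^{2}}$)
$o{\left(-10,8 \right)} \left(-89 - 126\right) = \left(1 - 10 - 2 \sqrt{8^{2} + \left(-10\right)^{2}}\right) \left(-89 - 126\right) = \left(1 - 10 - 2 \sqrt{64 + 100}\right) \left(-215\right) = \left(1 - 10 - 2 \sqrt{164}\right) \left(-215\right) = \left(1 - 10 - 2 \cdot 2 \sqrt{41}\right) \left(-215\right) = \left(1 - 10 - 4 \sqrt{41}\right) \left(-215\right) = \left(-9 - 4 \sqrt{41}\right) \left(-215\right) = 1935 + 860 \sqrt{41}$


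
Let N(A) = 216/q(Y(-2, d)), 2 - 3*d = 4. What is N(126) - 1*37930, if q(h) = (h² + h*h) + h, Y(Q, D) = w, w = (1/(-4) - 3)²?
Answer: -378190814/9971 ≈ -37929.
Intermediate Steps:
w = 169/16 (w = (1*(-¼) - 3)² = (-¼ - 3)² = (-13/4)² = 169/16 ≈ 10.563)
d = -⅔ (d = ⅔ - ⅓*4 = ⅔ - 4/3 = -⅔ ≈ -0.66667)
Y(Q, D) = 169/16
q(h) = h + 2*h² (q(h) = (h² + h²) + h = 2*h² + h = h + 2*h²)
N(A) = 9216/9971 (N(A) = 216/((169*(1 + 2*(169/16))/16)) = 216/((169*(1 + 169/8)/16)) = 216/(((169/16)*(177/8))) = 216/(29913/128) = 216*(128/29913) = 9216/9971)
N(126) - 1*37930 = 9216/9971 - 1*37930 = 9216/9971 - 37930 = -378190814/9971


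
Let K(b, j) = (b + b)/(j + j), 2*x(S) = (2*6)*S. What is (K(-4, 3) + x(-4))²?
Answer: 5776/9 ≈ 641.78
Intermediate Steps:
x(S) = 6*S (x(S) = ((2*6)*S)/2 = (12*S)/2 = 6*S)
K(b, j) = b/j (K(b, j) = (2*b)/((2*j)) = (2*b)*(1/(2*j)) = b/j)
(K(-4, 3) + x(-4))² = (-4/3 + 6*(-4))² = (-4*⅓ - 24)² = (-4/3 - 24)² = (-76/3)² = 5776/9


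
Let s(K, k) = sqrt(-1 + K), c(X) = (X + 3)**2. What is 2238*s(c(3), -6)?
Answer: 2238*sqrt(35) ≈ 13240.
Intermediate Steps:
c(X) = (3 + X)**2
2238*s(c(3), -6) = 2238*sqrt(-1 + (3 + 3)**2) = 2238*sqrt(-1 + 6**2) = 2238*sqrt(-1 + 36) = 2238*sqrt(35)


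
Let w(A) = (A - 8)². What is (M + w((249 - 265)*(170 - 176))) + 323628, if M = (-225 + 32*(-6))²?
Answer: 505261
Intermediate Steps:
w(A) = (-8 + A)²
M = 173889 (M = (-225 - 192)² = (-417)² = 173889)
(M + w((249 - 265)*(170 - 176))) + 323628 = (173889 + (-8 + (249 - 265)*(170 - 176))²) + 323628 = (173889 + (-8 - 16*(-6))²) + 323628 = (173889 + (-8 + 96)²) + 323628 = (173889 + 88²) + 323628 = (173889 + 7744) + 323628 = 181633 + 323628 = 505261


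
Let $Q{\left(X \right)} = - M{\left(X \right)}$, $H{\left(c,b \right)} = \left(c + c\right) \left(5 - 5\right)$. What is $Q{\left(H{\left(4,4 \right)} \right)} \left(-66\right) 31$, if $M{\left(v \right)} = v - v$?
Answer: $0$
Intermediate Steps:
$M{\left(v \right)} = 0$
$H{\left(c,b \right)} = 0$ ($H{\left(c,b \right)} = 2 c 0 = 0$)
$Q{\left(X \right)} = 0$ ($Q{\left(X \right)} = \left(-1\right) 0 = 0$)
$Q{\left(H{\left(4,4 \right)} \right)} \left(-66\right) 31 = 0 \left(-66\right) 31 = 0 \cdot 31 = 0$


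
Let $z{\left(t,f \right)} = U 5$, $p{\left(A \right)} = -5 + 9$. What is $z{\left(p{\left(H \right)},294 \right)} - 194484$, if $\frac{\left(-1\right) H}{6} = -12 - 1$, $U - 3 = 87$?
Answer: $-194034$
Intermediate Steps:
$U = 90$ ($U = 3 + 87 = 90$)
$H = 78$ ($H = - 6 \left(-12 - 1\right) = \left(-6\right) \left(-13\right) = 78$)
$p{\left(A \right)} = 4$
$z{\left(t,f \right)} = 450$ ($z{\left(t,f \right)} = 90 \cdot 5 = 450$)
$z{\left(p{\left(H \right)},294 \right)} - 194484 = 450 - 194484 = -194034$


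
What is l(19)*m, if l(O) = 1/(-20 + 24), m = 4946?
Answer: 2473/2 ≈ 1236.5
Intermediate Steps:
l(O) = ¼ (l(O) = 1/4 = ¼)
l(19)*m = (¼)*4946 = 2473/2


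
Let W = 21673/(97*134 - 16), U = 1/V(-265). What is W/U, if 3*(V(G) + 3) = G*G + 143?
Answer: 508296869/12982 ≈ 39154.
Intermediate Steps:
V(G) = 134/3 + G²/3 (V(G) = -3 + (G*G + 143)/3 = -3 + (G² + 143)/3 = -3 + (143 + G²)/3 = -3 + (143/3 + G²/3) = 134/3 + G²/3)
U = 1/23453 (U = 1/(134/3 + (⅓)*(-265)²) = 1/(134/3 + (⅓)*70225) = 1/(134/3 + 70225/3) = 1/23453 ≈ 4.2638e-5)
W = 21673/12982 (W = 21673/(12998 - 16) = 21673/12982 ≈ 1.6695)
W/U = 21673/(12982*(1/23453)) = (21673/12982)*23453 = 508296869/12982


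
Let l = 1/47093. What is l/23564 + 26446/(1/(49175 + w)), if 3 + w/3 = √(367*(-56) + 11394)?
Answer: 1442880094215468273/1109699452 + 79338*I*√9158 ≈ 1.3002e+9 + 7.5924e+6*I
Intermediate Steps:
w = -9 + 3*I*√9158 (w = -9 + 3*√(367*(-56) + 11394) = -9 + 3*√(-20552 + 11394) = -9 + 3*√(-9158) = -9 + 3*(I*√9158) = -9 + 3*I*√9158 ≈ -9.0 + 287.09*I)
l = 1/47093 ≈ 2.1235e-5
l/23564 + 26446/(1/(49175 + w)) = (1/47093)/23564 + 26446/(1/(49175 + (-9 + 3*I*√9158))) = (1/47093)*(1/23564) + 26446/(1/(49166 + 3*I*√9158)) = 1/1109699452 + 26446*(49166 + 3*I*√9158) = 1/1109699452 + (1300244036 + 79338*I*√9158) = 1442880094215468273/1109699452 + 79338*I*√9158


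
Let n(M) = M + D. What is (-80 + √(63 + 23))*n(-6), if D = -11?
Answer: 1360 - 17*√86 ≈ 1202.3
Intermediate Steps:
n(M) = -11 + M (n(M) = M - 11 = -11 + M)
(-80 + √(63 + 23))*n(-6) = (-80 + √(63 + 23))*(-11 - 6) = (-80 + √86)*(-17) = 1360 - 17*√86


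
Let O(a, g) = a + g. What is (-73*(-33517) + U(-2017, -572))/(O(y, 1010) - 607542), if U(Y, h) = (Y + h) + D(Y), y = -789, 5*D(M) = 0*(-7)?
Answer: -2444152/607321 ≈ -4.0245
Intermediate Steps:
D(M) = 0 (D(M) = (0*(-7))/5 = (⅕)*0 = 0)
U(Y, h) = Y + h (U(Y, h) = (Y + h) + 0 = Y + h)
(-73*(-33517) + U(-2017, -572))/(O(y, 1010) - 607542) = (-73*(-33517) + (-2017 - 572))/((-789 + 1010) - 607542) = (2446741 - 2589)/(221 - 607542) = 2444152/(-607321) = 2444152*(-1/607321) = -2444152/607321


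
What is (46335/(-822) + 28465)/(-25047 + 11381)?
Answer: -7783965/3744484 ≈ -2.0788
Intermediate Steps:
(46335/(-822) + 28465)/(-25047 + 11381) = (46335*(-1/822) + 28465)/(-13666) = (-15445/274 + 28465)*(-1/13666) = (7783965/274)*(-1/13666) = -7783965/3744484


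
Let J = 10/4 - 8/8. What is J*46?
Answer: 69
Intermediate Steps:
J = 3/2 (J = 10*(¼) - 8*⅛ = 5/2 - 1 = 3/2 ≈ 1.5000)
J*46 = (3/2)*46 = 69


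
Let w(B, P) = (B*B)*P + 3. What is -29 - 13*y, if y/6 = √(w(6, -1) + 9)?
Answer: -29 - 156*I*√6 ≈ -29.0 - 382.12*I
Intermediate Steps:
w(B, P) = 3 + P*B² (w(B, P) = B²*P + 3 = P*B² + 3 = 3 + P*B²)
y = 12*I*√6 (y = 6*√((3 - 1*6²) + 9) = 6*√((3 - 1*36) + 9) = 6*√((3 - 36) + 9) = 6*√(-33 + 9) = 6*√(-24) = 6*(2*I*√6) = 12*I*√6 ≈ 29.394*I)
-29 - 13*y = -29 - 156*I*√6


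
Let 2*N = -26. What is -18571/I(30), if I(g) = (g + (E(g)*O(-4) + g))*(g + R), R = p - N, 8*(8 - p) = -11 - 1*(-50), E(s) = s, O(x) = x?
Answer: 37142/5535 ≈ 6.7104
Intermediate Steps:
N = -13 (N = (½)*(-26) = -13)
p = 25/8 (p = 8 - (-11 - 1*(-50))/8 = 8 - (-11 + 50)/8 = 8 - ⅛*39 = 8 - 39/8 = 25/8 ≈ 3.1250)
R = 129/8 (R = 25/8 - 1*(-13) = 25/8 + 13 = 129/8 ≈ 16.125)
I(g) = -2*g*(129/8 + g) (I(g) = (g + (g*(-4) + g))*(g + 129/8) = (g + (-4*g + g))*(129/8 + g) = (g - 3*g)*(129/8 + g) = (-2*g)*(129/8 + g) = -2*g*(129/8 + g))
-18571/I(30) = -18571*2/(15*(-129 - 8*30)) = -18571*2/(15*(-129 - 240)) = -18571/((¼)*30*(-369)) = -18571/(-5535/2) = -18571*(-2/5535) = 37142/5535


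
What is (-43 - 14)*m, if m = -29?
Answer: 1653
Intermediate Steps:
(-43 - 14)*m = (-43 - 14)*(-29) = -57*(-29) = 1653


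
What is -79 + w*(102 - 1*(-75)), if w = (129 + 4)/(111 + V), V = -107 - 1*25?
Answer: -1200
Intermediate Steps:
V = -132 (V = -107 - 25 = -132)
w = -19/3 (w = (129 + 4)/(111 - 132) = 133/(-21) = 133*(-1/21) = -19/3 ≈ -6.3333)
-79 + w*(102 - 1*(-75)) = -79 - 19*(102 - 1*(-75))/3 = -79 - 19*(102 + 75)/3 = -79 - 19/3*177 = -79 - 1121 = -1200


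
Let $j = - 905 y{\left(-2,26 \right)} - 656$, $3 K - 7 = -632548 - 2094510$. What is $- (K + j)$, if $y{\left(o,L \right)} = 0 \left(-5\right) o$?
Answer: $909673$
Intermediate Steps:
$y{\left(o,L \right)} = 0$ ($y{\left(o,L \right)} = 0 o = 0$)
$K = -909017$ ($K = \frac{7}{3} + \frac{-632548 - 2094510}{3} = \frac{7}{3} + \frac{1}{3} \left(-2727058\right) = \frac{7}{3} - \frac{2727058}{3} = -909017$)
$j = -656$ ($j = \left(-905\right) 0 - 656 = 0 - 656 = -656$)
$- (K + j) = - (-909017 - 656) = \left(-1\right) \left(-909673\right) = 909673$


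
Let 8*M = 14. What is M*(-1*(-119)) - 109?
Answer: 397/4 ≈ 99.250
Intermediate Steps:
M = 7/4 (M = (⅛)*14 = 7/4 ≈ 1.7500)
M*(-1*(-119)) - 109 = 7*(-1*(-119))/4 - 109 = (7/4)*119 - 109 = 833/4 - 109 = 397/4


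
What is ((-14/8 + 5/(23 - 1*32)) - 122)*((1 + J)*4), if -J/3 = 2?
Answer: 22375/9 ≈ 2486.1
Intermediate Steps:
J = -6 (J = -3*2 = -6)
((-14/8 + 5/(23 - 1*32)) - 122)*((1 + J)*4) = ((-14/8 + 5/(23 - 1*32)) - 122)*((1 - 6)*4) = ((-14*⅛ + 5/(23 - 32)) - 122)*(-5*4) = ((-7/4 + 5/(-9)) - 122)*(-20) = ((-7/4 + 5*(-⅑)) - 122)*(-20) = ((-7/4 - 5/9) - 122)*(-20) = (-83/36 - 122)*(-20) = -4475/36*(-20) = 22375/9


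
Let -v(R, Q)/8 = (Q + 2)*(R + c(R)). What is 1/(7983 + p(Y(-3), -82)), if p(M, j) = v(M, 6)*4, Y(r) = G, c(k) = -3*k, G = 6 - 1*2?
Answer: 1/10031 ≈ 9.9691e-5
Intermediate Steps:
G = 4 (G = 6 - 2 = 4)
Y(r) = 4
v(R, Q) = 16*R*(2 + Q) (v(R, Q) = -8*(Q + 2)*(R - 3*R) = -8*(2 + Q)*(-2*R) = -(-16)*R*(2 + Q) = 16*R*(2 + Q))
p(M, j) = 512*M (p(M, j) = (16*M*(2 + 6))*4 = (16*M*8)*4 = (128*M)*4 = 512*M)
1/(7983 + p(Y(-3), -82)) = 1/(7983 + 512*4) = 1/(7983 + 2048) = 1/10031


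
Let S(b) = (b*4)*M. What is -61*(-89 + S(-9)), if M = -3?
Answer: -1159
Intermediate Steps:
S(b) = -12*b (S(b) = (b*4)*(-3) = (4*b)*(-3) = -12*b)
-61*(-89 + S(-9)) = -61*(-89 - 12*(-9)) = -61*(-89 + 108) = -61*19 = -1159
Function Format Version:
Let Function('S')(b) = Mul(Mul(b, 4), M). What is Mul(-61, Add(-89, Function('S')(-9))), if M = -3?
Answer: -1159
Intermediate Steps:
Function('S')(b) = Mul(-12, b) (Function('S')(b) = Mul(Mul(b, 4), -3) = Mul(Mul(4, b), -3) = Mul(-12, b))
Mul(-61, Add(-89, Function('S')(-9))) = Mul(-61, Add(-89, Mul(-12, -9))) = Mul(-61, Add(-89, 108)) = Mul(-61, 19) = -1159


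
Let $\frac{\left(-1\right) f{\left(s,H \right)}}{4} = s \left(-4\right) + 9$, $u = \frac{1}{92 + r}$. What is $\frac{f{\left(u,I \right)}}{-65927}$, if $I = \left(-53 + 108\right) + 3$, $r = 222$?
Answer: $\frac{5644}{10350539} \approx 0.00054529$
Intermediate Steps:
$I = 58$ ($I = 55 + 3 = 58$)
$u = \frac{1}{314}$ ($u = \frac{1}{92 + 222} = \frac{1}{314} \approx 0.0031847$)
$f{\left(s,H \right)} = -36 + 16 s$ ($f{\left(s,H \right)} = - 4 \left(s \left(-4\right) + 9\right) = - 4 \left(- 4 s + 9\right) = - 4 \left(9 - 4 s\right) = -36 + 16 s$)
$\frac{f{\left(u,I \right)}}{-65927} = \frac{-36 + 16 \cdot \frac{1}{314}}{-65927} = \left(-36 + \frac{8}{157}\right) \left(- \frac{1}{65927}\right) = \left(- \frac{5644}{157}\right) \left(- \frac{1}{65927}\right) = \frac{5644}{10350539}$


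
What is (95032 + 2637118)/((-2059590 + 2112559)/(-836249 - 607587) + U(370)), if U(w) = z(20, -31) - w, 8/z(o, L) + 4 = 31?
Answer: -21301793247960/2882760223 ≈ -7389.4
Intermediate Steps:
z(o, L) = 8/27 (z(o, L) = 8/(-4 + 31) = 8/27)
U(w) = 8/27 - w
(95032 + 2637118)/((-2059590 + 2112559)/(-836249 - 607587) + U(370)) = (95032 + 2637118)/((-2059590 + 2112559)/(-836249 - 607587) + (8/27 - 1*370)) = 2732150/(52969/(-1443836) + (8/27 - 370)) = 2732150/(52969*(-1/1443836) - 9982/27) = 2732150/(-52969/1443836 - 9982/27) = 2732150/(-14413801115/38983572) = 2732150*(-38983572/14413801115) = -21301793247960/2882760223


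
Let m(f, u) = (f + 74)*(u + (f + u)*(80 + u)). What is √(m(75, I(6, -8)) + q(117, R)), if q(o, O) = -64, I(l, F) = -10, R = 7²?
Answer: 14*√3451 ≈ 822.43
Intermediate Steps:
R = 49
m(f, u) = (74 + f)*(u + (80 + u)*(f + u))
√(m(75, I(6, -8)) + q(117, R)) = √((74*(-10)² + 80*75² + 5920*75 + 5994*(-10) + 75*(-10)² - 10*75² + 155*75*(-10)) - 64) = √((74*100 + 80*5625 + 444000 - 59940 + 75*100 - 10*5625 - 116250) - 64) = √((7400 + 450000 + 444000 - 59940 + 7500 - 56250 - 116250) - 64) = √(676460 - 64) = √676396 = 14*√3451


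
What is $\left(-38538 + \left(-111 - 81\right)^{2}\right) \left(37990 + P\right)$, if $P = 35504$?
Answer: $-123028956$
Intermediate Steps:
$\left(-38538 + \left(-111 - 81\right)^{2}\right) \left(37990 + P\right) = \left(-38538 + \left(-111 - 81\right)^{2}\right) \left(37990 + 35504\right) = \left(-38538 + \left(-192\right)^{2}\right) 73494 = \left(-38538 + 36864\right) 73494 = \left(-1674\right) 73494 = -123028956$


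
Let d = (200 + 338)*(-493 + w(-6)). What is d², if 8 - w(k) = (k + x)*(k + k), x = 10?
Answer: 55274831236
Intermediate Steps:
w(k) = 8 - 2*k*(10 + k) (w(k) = 8 - (k + 10)*(k + k) = 8 - (10 + k)*2*k = 8 - 2*k*(10 + k))
d = -235106 (d = (200 + 338)*(-493 + (8 - 20*(-6) - 2*(-6)²)) = 538*(-493 + (8 + 120 - 2*36)) = 538*(-493 + (8 + 120 - 72)) = 538*(-493 + 56) = 538*(-437) = -235106)
d² = (-235106)² = 55274831236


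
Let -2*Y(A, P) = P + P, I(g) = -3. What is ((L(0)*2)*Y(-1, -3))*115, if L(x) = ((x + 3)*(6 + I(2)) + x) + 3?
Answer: 8280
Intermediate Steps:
L(x) = 12 + 4*x (L(x) = ((x + 3)*(6 - 3) + x) + 3 = ((3 + x)*3 + x) + 3 = ((9 + 3*x) + x) + 3 = (9 + 4*x) + 3 = 12 + 4*x)
Y(A, P) = -P (Y(A, P) = -(P + P)/2 = -P)
((L(0)*2)*Y(-1, -3))*115 = (((12 + 4*0)*2)*(-1*(-3)))*115 = (((12 + 0)*2)*3)*115 = ((12*2)*3)*115 = (24*3)*115 = 72*115 = 8280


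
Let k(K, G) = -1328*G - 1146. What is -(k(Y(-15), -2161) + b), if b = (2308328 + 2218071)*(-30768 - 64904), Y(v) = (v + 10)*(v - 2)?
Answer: 433046776466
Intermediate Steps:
Y(v) = (-2 + v)*(10 + v) (Y(v) = (10 + v)*(-2 + v) = (-2 + v)*(10 + v))
k(K, G) = -1146 - 1328*G
b = -433049645128 (b = 4526399*(-95672) = -433049645128)
-(k(Y(-15), -2161) + b) = -((-1146 - 1328*(-2161)) - 433049645128) = -((-1146 + 2869808) - 433049645128) = -(2868662 - 433049645128) = -1*(-433046776466) = 433046776466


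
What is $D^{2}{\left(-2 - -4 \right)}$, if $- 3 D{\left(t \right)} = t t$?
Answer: $\frac{16}{9} \approx 1.7778$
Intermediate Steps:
$D{\left(t \right)} = - \frac{t^{2}}{3}$ ($D{\left(t \right)} = - \frac{t t}{3} = - \frac{t^{2}}{3}$)
$D^{2}{\left(-2 - -4 \right)} = \left(- \frac{\left(-2 - -4\right)^{2}}{3}\right)^{2} = \left(- \frac{\left(-2 + 4\right)^{2}}{3}\right)^{2} = \left(- \frac{2^{2}}{3}\right)^{2} = \left(\left(- \frac{1}{3}\right) 4\right)^{2} = \left(- \frac{4}{3}\right)^{2} = \frac{16}{9}$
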